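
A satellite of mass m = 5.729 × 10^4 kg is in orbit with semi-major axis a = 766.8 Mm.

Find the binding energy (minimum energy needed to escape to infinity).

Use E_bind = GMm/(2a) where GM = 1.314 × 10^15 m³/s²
a = 766.8 Mm = 7.668 × 10^8 m
GM = 1.314 × 10^15 m³/s²
m = 5.729 × 10^4 kg
GMm = 1.314 × 10^15 × 57290 = 7.52791 × 10^19 m³·kg/s²
2a = 1.5336 × 10^9 m
E_bind = GMm/(2a) = 4.90865 × 10^10 J ≈ 49.09 GJ

Final answer: 49.09 GJ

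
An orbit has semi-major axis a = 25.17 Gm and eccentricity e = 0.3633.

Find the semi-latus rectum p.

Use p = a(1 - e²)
a = 25.17 Gm = 2.517 × 10^10 m
e = 0.3633,  e² = 0.131987,  1 − e² = 0.868013
p = a(1 − e²) = 2.517 × 10^10 m × 0.868013 = 2.18479 × 10^10 m ≈ 21.85 Gm

Final answer: p = 21.85 Gm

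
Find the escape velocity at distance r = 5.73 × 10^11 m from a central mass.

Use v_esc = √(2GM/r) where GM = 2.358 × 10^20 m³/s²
r = 5.73 × 10^11 m
GM = 2.358 × 10^20 m³/s²
2GM/r = 2 × (2.358 × 10^20) / (5.73 × 10^11) = 8.23037 × 10^8 m²/s²
v_esc = √(2GM/r) = 28688.6 m/s ≈ 28.69 km/s

Final answer: 28.69 km/s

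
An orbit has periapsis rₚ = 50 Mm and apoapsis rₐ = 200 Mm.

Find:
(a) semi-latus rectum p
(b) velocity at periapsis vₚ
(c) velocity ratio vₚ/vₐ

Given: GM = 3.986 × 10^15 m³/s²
rₚ = 50 Mm = 5 × 10^7 m
rₐ = 200 Mm = 2 × 10^8 m
GM = 3.986 × 10^15 m³/s²
a = (rₚ + rₐ)/2 = 1.25 × 10^8 m
e = (rₐ − rₚ)/(rₐ + rₚ) = (1.5 × 10^8) / (2.5 × 10^8) = 0.6
(a) 1 − e² = 0.64;  p = a(1 − e²) = 1.25 × 10^8 × 0.64 = 8 × 10^7 m ≈ 80 Mm
(b) vₚ² = GM (2/rₚ − 1/a) = 3.986 × 10^15 × (4 × 10^-8 − 8 × 10^-9) = 1.27552 × 10^8 m²/s²;  vₚ = 11293.9 m/s ≈ 11.29 km/s
(c) vₚ/vₐ = rₐ/rₚ (angular momentum) = (2 × 10^8) / (5 × 10^7) = 4 ≈ 4

Final answer:
(a) semi-latus rectum p = 80 Mm
(b) velocity at periapsis vₚ = 11.29 km/s
(c) velocity ratio vₚ/vₐ = 4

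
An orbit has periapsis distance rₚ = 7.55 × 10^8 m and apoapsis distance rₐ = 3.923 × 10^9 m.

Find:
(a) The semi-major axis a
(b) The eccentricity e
rₚ = 7.55 × 10^8 m
rₐ = 3.923 × 10^9 m
(a) a = (rₚ + rₐ)/2 = 2.339 × 10^9 m ≈ 2.339 × 10^9 m
(b) e = (rₐ − rₚ)/(rₐ + rₚ) = (3.168 × 10^9) / (4.678 × 10^9) = 0.677212

Final answer:
(a) a = 2.339 × 10^9 m
(b) e = 0.6772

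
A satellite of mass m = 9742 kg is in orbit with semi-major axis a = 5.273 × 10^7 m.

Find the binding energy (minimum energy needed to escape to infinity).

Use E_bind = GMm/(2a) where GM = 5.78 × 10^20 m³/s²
a = 5.273 × 10^7 m
GM = 5.78 × 10^20 m³/s²
m = 9742 kg
GMm = 5.78 × 10^20 × 9742 = 5.63088 × 10^24 m³·kg/s²
2a = 1.0546 × 10^8 m
E_bind = GMm/(2a) = 5.33935 × 10^16 J ≈ 53.39 PJ

Final answer: 53.39 PJ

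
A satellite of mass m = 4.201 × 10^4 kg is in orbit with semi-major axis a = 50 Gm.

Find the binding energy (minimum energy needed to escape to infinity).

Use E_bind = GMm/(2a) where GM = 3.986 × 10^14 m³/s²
a = 50 Gm = 5 × 10^10 m
GM = 3.986 × 10^14 m³/s²
m = 4.201 × 10^4 kg
GMm = 3.986 × 10^14 × 42010 = 1.67452 × 10^19 m³·kg/s²
2a = 1 × 10^11 m
E_bind = GMm/(2a) = 1.67452 × 10^8 J ≈ 167.5 MJ

Final answer: 167.5 MJ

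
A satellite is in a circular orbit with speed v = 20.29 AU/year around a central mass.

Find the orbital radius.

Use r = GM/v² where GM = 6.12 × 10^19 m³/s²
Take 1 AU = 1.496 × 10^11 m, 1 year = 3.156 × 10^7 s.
v = 20.29 AU/year = 96178.2 m/s
GM = 6.12 × 10^19 m³/s²
v² = 9.25025 × 10^9 m²/s²
r = GM/v² = (6.12 × 10^19) / (9.25025 × 10^9) = 6.61604 × 10^9 m ≈ 0.04422 AU

Final answer: 0.04422 AU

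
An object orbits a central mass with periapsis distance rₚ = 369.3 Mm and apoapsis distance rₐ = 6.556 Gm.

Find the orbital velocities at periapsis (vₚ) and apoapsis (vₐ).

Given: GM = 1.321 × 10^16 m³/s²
rₚ = 369.3 Mm = 3.693 × 10^8 m
rₐ = 6.556 Gm = 6.556 × 10^9 m
GM = 1.321 × 10^16 m³/s²
a = (rₚ + rₐ)/2 = 3.46265 × 10^9 m
Vis-viva: v² = GM (2/r − 1/a)
vₚ² = 1.321 × 10^16 × (5.41565 × 10^-9 − 2.88796 × 10^-10) = 6.77258 × 10^7 m²/s²
vₚ = 8229.57 m/s ≈ 8.23 km/s
vₐ² = 1.321 × 10^16 × (3.05064 × 10^-10 − 2.88796 × 10^-10) = 214899 m²/s²
vₐ = 463.572 m/s ≈ 463.6 m/s

Final answer: vₚ = 8.23 km/s, vₐ = 463.6 m/s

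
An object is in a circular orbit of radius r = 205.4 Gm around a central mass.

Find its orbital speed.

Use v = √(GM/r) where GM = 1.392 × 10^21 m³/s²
r = 205.4 Gm = 2.054 × 10^11 m
GM = 1.392 × 10^21 m³/s²
GM/r = (1.392 × 10^21) / (2.054 × 10^11) = 6.77702 × 10^9 m²/s²
v = √(GM/r) = 82322.7 m/s ≈ 82.32 km/s

Final answer: 82.32 km/s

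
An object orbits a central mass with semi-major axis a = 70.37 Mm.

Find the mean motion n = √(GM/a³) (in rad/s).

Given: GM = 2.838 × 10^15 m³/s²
a = 70.37 Mm = 7.037 × 10^7 m
GM = 2.838 × 10^15 m³/s²
a³ = 3.48468 × 10^23 m³
GM/a³ = (2.838 × 10^15) / (3.48468 × 10^23) = 8.14422 × 10^-9 s⁻²
n = √(GM/a³) = 9.02454 × 10^-5 rad/s ≈ 9.025 × 10^-5 rad/s

Final answer: n = 9.025 × 10^-5 rad/s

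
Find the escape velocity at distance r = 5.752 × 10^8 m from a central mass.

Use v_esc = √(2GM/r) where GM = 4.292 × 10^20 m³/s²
r = 5.752 × 10^8 m
GM = 4.292 × 10^20 m³/s²
2GM/r = 2 × (4.292 × 10^20) / (5.752 × 10^8) = 1.49235 × 10^12 m²/s²
v_esc = √(2GM/r) = 1.22162 × 10^6 m/s ≈ 1222 km/s

Final answer: 1222 km/s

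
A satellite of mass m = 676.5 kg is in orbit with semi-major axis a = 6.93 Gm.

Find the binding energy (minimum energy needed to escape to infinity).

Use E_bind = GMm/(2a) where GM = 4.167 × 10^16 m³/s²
a = 6.93 Gm = 6.93 × 10^9 m
GM = 4.167 × 10^16 m³/s²
m = 676.5 kg
GMm = 4.167 × 10^16 × 676.5 = 2.81898 × 10^19 m³·kg/s²
2a = 1.386 × 10^10 m
E_bind = GMm/(2a) = 2.03389 × 10^9 J ≈ 2.034 GJ

Final answer: 2.034 GJ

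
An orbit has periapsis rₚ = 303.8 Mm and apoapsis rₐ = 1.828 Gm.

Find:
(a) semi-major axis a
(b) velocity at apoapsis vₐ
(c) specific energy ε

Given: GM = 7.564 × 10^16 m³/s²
rₚ = 303.8 Mm = 3.038 × 10^8 m
rₐ = 1.828 Gm = 1.828 × 10^9 m
GM = 7.564 × 10^16 m³/s²
a = (rₚ + rₐ)/2 = 1.0659 × 10^9 m
e = (rₐ − rₚ)/(rₐ + rₚ) = (1.5242 × 10^9) / (2.1318 × 10^9) = 0.714983
(a) a = 1.0659 × 10^9 m ≈ 1.066 Gm
(b) vₐ² = GM (2/rₐ − 1/a) = 7.564 × 10^16 × (1.09409 × 10^-9 − 9.38174 × 10^-10) = 1.17936 × 10^7 m²/s²;  vₐ = 3434.18 m/s ≈ 3.434 km/s
(c) 2a = 2.1318 × 10^9 m;  ε = −GM/(2a) = -3.54818 × 10^7 J/kg ≈ -35.48 MJ/kg

Final answer:
(a) semi-major axis a = 1.066 Gm
(b) velocity at apoapsis vₐ = 3.434 km/s
(c) specific energy ε = -35.48 MJ/kg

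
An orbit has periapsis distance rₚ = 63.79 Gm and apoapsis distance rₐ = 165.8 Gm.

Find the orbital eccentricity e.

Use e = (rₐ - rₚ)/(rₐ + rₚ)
rₚ = 63.79 Gm = 6.379 × 10^10 m
rₐ = 165.8 Gm = 1.658 × 10^11 m
rₐ − rₚ = 1.0201 × 10^11 m
rₐ + rₚ = 2.2959 × 10^11 m
e = (rₐ − rₚ)/(rₐ + rₚ) = 0.444314

Final answer: e = 0.4443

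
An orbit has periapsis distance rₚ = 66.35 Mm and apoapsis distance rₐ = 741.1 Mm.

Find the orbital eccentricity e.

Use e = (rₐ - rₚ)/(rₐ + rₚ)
rₚ = 66.35 Mm = 6.635 × 10^7 m
rₐ = 741.1 Mm = 7.411 × 10^8 m
rₐ − rₚ = 6.7475 × 10^8 m
rₐ + rₚ = 8.0745 × 10^8 m
e = (rₐ − rₚ)/(rₐ + rₚ) = 0.835655

Final answer: e = 0.8357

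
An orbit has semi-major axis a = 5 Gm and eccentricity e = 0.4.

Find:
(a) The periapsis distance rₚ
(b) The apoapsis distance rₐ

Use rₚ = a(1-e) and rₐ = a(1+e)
a = 5 Gm = 5 × 10^9 m
e = 0.4:  1 − e = 0.6,  1 + e = 1.4
(a) rₚ = a(1 − e) = 5 × 10^9 m × 0.6 = 3 × 10^9 m ≈ 3 Gm
(b) rₐ = a(1 + e) = 5 × 10^9 m × 1.4 = 7 × 10^9 m ≈ 7 Gm

Final answer:
(a) rₚ = 3 Gm
(b) rₐ = 7 Gm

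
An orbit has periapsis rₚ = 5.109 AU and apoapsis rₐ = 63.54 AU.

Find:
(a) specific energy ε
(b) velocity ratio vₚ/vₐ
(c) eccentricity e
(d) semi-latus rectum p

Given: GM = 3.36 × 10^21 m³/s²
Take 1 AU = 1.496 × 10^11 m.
rₚ = 5.109 AU = 7.64306 × 10^11 m
rₐ = 63.54 AU = 9.50558 × 10^12 m
GM = 3.36 × 10^21 m³/s²
a = (rₚ + rₐ)/2 = 5.13495 × 10^12 m
e = (rₐ − rₚ)/(rₐ + rₚ) = (8.74128 × 10^12) / (1.02699 × 10^13) = 0.851156
(a) 2a = 1.02699 × 10^13 m;  ε = −GM/(2a) = -3.2717 × 10^8 J/kg ≈ -327.2 MJ/kg
(b) vₚ/vₐ = rₐ/rₚ (angular momentum) = (9.50558 × 10^12) / (7.64306 × 10^11) = 12.4369 ≈ 12.44
(c) e = 0.851156 ≈ 0.8512
(d) 1 − e² = 0.275534;  p = a(1 − e²) = 5.13495 × 10^12 × 0.275534 = 1.41485 × 10^12 m ≈ 9.458 AU

Final answer:
(a) specific energy ε = -327.2 MJ/kg
(b) velocity ratio vₚ/vₐ = 12.44
(c) eccentricity e = 0.8512
(d) semi-latus rectum p = 9.458 AU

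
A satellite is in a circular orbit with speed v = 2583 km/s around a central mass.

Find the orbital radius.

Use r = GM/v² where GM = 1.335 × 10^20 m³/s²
v = 2583 km/s = 2.583 × 10^6 m/s
GM = 1.335 × 10^20 m³/s²
v² = 6.67189 × 10^12 m²/s²
r = GM/v² = (1.335 × 10^20) / (6.67189 × 10^12) = 2.00093 × 10^7 m ≈ 20.01 Mm

Final answer: 20.01 Mm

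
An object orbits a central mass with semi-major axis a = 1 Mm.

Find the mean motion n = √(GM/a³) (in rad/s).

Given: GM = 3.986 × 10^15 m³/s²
a = 1 Mm = 1 × 10^6 m
GM = 3.986 × 10^15 m³/s²
a³ = 1 × 10^18 m³
GM/a³ = (3.986 × 10^15) / (1 × 10^18) = 0.003986 s⁻²
n = √(GM/a³) = 0.0631348 rad/s ≈ 0.06313 rad/s

Final answer: n = 0.06313 rad/s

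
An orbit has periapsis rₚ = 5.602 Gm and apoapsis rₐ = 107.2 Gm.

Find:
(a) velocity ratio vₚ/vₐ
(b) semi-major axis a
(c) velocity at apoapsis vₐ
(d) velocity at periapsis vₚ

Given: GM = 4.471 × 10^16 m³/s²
rₚ = 5.602 Gm = 5.602 × 10^9 m
rₐ = 107.2 Gm = 1.072 × 10^11 m
GM = 4.471 × 10^16 m³/s²
a = (rₚ + rₐ)/2 = 5.6401 × 10^10 m
e = (rₐ − rₚ)/(rₐ + rₚ) = (1.01598 × 10^11) / (1.12802 × 10^11) = 0.900676
(a) vₚ/vₐ = rₐ/rₚ (angular momentum) = (1.072 × 10^11) / (5.602 × 10^9) = 19.136 ≈ 19.14
(b) a = 5.6401 × 10^10 m ≈ 56.4 Gm
(c) vₐ² = GM (2/rₐ − 1/a) = 4.471 × 10^16 × (1.86567 × 10^-11 − 1.77302 × 10^-11) = 41425.3 m²/s²;  vₐ = 203.532 m/s ≈ 203.5 m/s
(d) vₚ² = GM (2/rₚ − 1/a) = 4.471 × 10^16 × (3.57015 × 10^-10 − 1.77302 × 10^-11) = 1.51694 × 10^7 m²/s²;  vₚ = 3894.8 m/s ≈ 3.895 km/s

Final answer:
(a) velocity ratio vₚ/vₐ = 19.14
(b) semi-major axis a = 56.4 Gm
(c) velocity at apoapsis vₐ = 203.5 m/s
(d) velocity at periapsis vₚ = 3.895 km/s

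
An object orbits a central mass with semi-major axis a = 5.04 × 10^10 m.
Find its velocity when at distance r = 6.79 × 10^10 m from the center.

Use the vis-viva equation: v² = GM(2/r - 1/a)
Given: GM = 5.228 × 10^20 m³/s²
a = 5.04 × 10^10 m
r = 6.79 × 10^10 m
GM = 5.228 × 10^20 m³/s²
2/r − 1/a = 2.94551 × 10^-11 − 1.98413 × 10^-11 = 9.61381 × 10^-12 m⁻¹
v² = GM (2/r − 1/a) = 5.0261 × 10^9 m²/s²
v = 70895 m/s ≈ 70.89 km/s

Final answer: 70.89 km/s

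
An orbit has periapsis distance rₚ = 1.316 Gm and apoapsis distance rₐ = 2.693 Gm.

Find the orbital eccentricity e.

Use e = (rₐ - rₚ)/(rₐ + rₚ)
rₚ = 1.316 Gm = 1.316 × 10^9 m
rₐ = 2.693 Gm = 2.693 × 10^9 m
rₐ − rₚ = 1.377 × 10^9 m
rₐ + rₚ = 4.009 × 10^9 m
e = (rₐ − rₚ)/(rₐ + rₚ) = 0.343477

Final answer: e = 0.3435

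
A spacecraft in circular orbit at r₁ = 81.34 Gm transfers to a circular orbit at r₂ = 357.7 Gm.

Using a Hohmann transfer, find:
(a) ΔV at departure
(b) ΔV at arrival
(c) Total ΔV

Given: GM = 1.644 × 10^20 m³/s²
r₁ = 81.34 Gm = 8.134 × 10^10 m
r₂ = 357.7 Gm = 3.577 × 10^11 m
GM = 1.644 × 10^20 m³/s²
Transfer ellipse: a_t = (r₁ + r₂)/2 = 2.1952 × 10^11 m
Circular speed at r₁: v₁ = √(GM/r₁) = 44957.2 m/s
Transfer speed at r₁ (periapsis): v₁ₜ = √(GM(2/r₁ − 1/a_t)) = 57388 m/s
(a) ΔV₁ = v₁ₜ − v₁ = 12430.9 m/s ≈ 12.43 km/s
Circular speed at r₂: v₂ = √(GM/r₂) = 21438.4 m/s
Transfer speed at r₂ (apoapsis): v₂ₜ = √(GM(2/r₂ − 1/a_t)) = 13049.9 m/s
(b) ΔV₂ = v₂ − v₂ₜ = 8388.48 m/s ≈ 8.388 km/s
(c) ΔV_total = ΔV₁ + ΔV₂ = 20819.3 m/s ≈ 20.82 km/s

Final answer:
(a) ΔV₁ = 12.43 km/s
(b) ΔV₂ = 8.388 km/s
(c) ΔV_total = 20.82 km/s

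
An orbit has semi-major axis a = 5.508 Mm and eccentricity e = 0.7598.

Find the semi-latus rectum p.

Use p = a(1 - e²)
a = 5.508 Mm = 5.508 × 10^6 m
e = 0.7598,  e² = 0.577296,  1 − e² = 0.422704
p = a(1 − e²) = 5.508 × 10^6 m × 0.422704 = 2.32825 × 10^6 m ≈ 2.328 Mm

Final answer: p = 2.328 Mm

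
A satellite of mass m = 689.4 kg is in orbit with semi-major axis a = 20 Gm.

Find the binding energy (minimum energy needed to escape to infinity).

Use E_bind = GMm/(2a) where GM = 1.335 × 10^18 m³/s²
a = 20 Gm = 2 × 10^10 m
GM = 1.335 × 10^18 m³/s²
m = 689.4 kg
GMm = 1.335 × 10^18 × 689.4 = 9.20349 × 10^20 m³·kg/s²
2a = 4 × 10^10 m
E_bind = GMm/(2a) = 2.30087 × 10^10 J ≈ 23.01 GJ

Final answer: 23.01 GJ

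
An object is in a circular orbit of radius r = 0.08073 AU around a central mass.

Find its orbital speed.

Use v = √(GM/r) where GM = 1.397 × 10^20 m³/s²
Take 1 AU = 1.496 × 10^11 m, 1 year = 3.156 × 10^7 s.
r = 0.08073 AU = 1.20772 × 10^10 m
GM = 1.397 × 10^20 m³/s²
GM/r = (1.397 × 10^20) / (1.20772 × 10^10) = 1.15672 × 10^10 m²/s²
v = √(GM/r) = 107551 m/s ≈ 22.69 AU/year

Final answer: 22.69 AU/year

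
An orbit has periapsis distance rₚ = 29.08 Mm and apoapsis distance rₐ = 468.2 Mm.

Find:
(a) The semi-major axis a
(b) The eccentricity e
rₚ = 29.08 Mm = 2.908 × 10^7 m
rₐ = 468.2 Mm = 4.682 × 10^8 m
(a) a = (rₚ + rₐ)/2 = 2.4864 × 10^8 m ≈ 248.6 Mm
(b) e = (rₐ − rₚ)/(rₐ + rₚ) = (4.3912 × 10^8) / (4.9728 × 10^8) = 0.883044

Final answer:
(a) a = 248.6 Mm
(b) e = 0.883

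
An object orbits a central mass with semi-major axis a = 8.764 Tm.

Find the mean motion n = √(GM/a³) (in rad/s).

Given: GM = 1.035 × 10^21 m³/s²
a = 8.764 Tm = 8.764 × 10^12 m
GM = 1.035 × 10^21 m³/s²
a³ = 6.73143 × 10^38 m³
GM/a³ = (1.035 × 10^21) / (6.73143 × 10^38) = 1.53756 × 10^-18 s⁻²
n = √(GM/a³) = 1.23999 × 10^-9 rad/s ≈ 1.24 × 10^-9 rad/s

Final answer: n = 1.24 × 10^-9 rad/s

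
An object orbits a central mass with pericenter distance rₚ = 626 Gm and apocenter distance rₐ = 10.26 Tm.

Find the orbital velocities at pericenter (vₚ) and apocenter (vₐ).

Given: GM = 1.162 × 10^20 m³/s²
rₚ = 626 Gm = 6.26 × 10^11 m
rₐ = 10.26 Tm = 1.026 × 10^13 m
GM = 1.162 × 10^20 m³/s²
a = (rₚ + rₐ)/2 = 5.443 × 10^12 m
Vis-viva: v² = GM (2/r − 1/a)
vₚ² = 1.162 × 10^20 × (3.19489 × 10^-12 − 1.83722 × 10^-13) = 3.49897 × 10^8 m²/s²
vₚ = 18705.5 m/s ≈ 18.71 km/s
vₐ² = 1.162 × 10^20 × (1.94932 × 10^-13 − 1.83722 × 10^-13) = 1.30255 × 10^6 m²/s²
vₐ = 1141.29 m/s ≈ 1.141 km/s

Final answer: vₚ = 18.71 km/s, vₐ = 1.141 km/s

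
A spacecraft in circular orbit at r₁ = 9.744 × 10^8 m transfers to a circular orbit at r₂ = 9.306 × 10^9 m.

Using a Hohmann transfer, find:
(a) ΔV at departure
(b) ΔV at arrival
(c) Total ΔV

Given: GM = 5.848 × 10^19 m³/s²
r₁ = 9.744 × 10^8 m
r₂ = 9.306 × 10^9 m
GM = 5.848 × 10^19 m³/s²
Transfer ellipse: a_t = (r₁ + r₂)/2 = 5.1402 × 10^9 m
Circular speed at r₁: v₁ = √(GM/r₁) = 244982 m/s
Transfer speed at r₁ (periapsis): v₁ₜ = √(GM(2/r₁ − 1/a_t)) = 329630 m/s
(a) ΔV₁ = v₁ₜ − v₁ = 84647.4 m/s ≈ 84.65 km/s
Circular speed at r₂: v₂ = √(GM/r₂) = 79272.4 m/s
Transfer speed at r₂ (apoapsis): v₂ₜ = √(GM(2/r₂ − 1/a_t)) = 34514.4 m/s
(b) ΔV₂ = v₂ − v₂ₜ = 44758 m/s ≈ 44.76 km/s
(c) ΔV_total = ΔV₁ + ΔV₂ = 129405 m/s ≈ 129.4 km/s

Final answer:
(a) ΔV₁ = 84.65 km/s
(b) ΔV₂ = 44.76 km/s
(c) ΔV_total = 129.4 km/s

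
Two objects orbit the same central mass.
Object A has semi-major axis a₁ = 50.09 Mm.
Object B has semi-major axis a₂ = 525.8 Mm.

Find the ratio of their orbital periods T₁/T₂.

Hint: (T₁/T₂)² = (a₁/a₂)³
a₁ = 50.09 Mm = 5.009 × 10^7 m
a₂ = 525.8 Mm = 5.258 × 10^8 m
a₁/a₂ = 0.0952644
T₁/T₂ = (a₁/a₂)^(3/2) = (0.0952644)^1.5 = 0.0294033

Final answer: T₁/T₂ = 0.0294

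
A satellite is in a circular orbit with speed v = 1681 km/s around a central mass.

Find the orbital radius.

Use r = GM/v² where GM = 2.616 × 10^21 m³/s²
v = 1681 km/s = 1.681 × 10^6 m/s
GM = 2.616 × 10^21 m³/s²
v² = 2.82576 × 10^12 m²/s²
r = GM/v² = (2.616 × 10^21) / (2.82576 × 10^12) = 9.25768 × 10^8 m ≈ 9.258 × 10^8 m

Final answer: 9.258 × 10^8 m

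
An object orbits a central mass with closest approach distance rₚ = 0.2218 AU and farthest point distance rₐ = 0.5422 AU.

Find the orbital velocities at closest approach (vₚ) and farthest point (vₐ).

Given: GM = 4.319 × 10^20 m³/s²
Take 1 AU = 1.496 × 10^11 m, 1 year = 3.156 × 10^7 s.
rₚ = 0.2218 AU = 3.31813 × 10^10 m
rₐ = 0.5422 AU = 8.11131 × 10^10 m
GM = 4.319 × 10^20 m³/s²
a = (rₚ + rₐ)/2 = 5.71472 × 10^10 m
Vis-viva: v² = GM (2/r − 1/a)
vₚ² = 4.319 × 10^20 × (6.0275 × 10^-11 − 1.74987 × 10^-11) = 1.84751 × 10^10 m²/s²
vₚ = 135923 m/s ≈ 28.67 AU/year
vₐ² = 4.319 × 10^20 × (2.46569 × 10^-11 − 1.74987 × 10^-11) = 3.09165 × 10^9 m²/s²
vₐ = 55602.6 m/s ≈ 11.73 AU/year

Final answer: vₚ = 28.67 AU/year, vₐ = 11.73 AU/year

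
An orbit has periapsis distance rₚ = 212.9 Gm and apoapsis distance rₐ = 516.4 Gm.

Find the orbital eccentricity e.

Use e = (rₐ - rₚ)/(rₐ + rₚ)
rₚ = 212.9 Gm = 2.129 × 10^11 m
rₐ = 516.4 Gm = 5.164 × 10^11 m
rₐ − rₚ = 3.035 × 10^11 m
rₐ + rₚ = 7.293 × 10^11 m
e = (rₐ − rₚ)/(rₐ + rₚ) = 0.416152

Final answer: e = 0.4162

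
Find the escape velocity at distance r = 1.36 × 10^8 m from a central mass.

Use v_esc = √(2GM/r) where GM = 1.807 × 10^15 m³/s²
r = 1.36 × 10^8 m
GM = 1.807 × 10^15 m³/s²
2GM/r = 2 × (1.807 × 10^15) / (1.36 × 10^8) = 2.65735 × 10^7 m²/s²
v_esc = √(2GM/r) = 5154.95 m/s ≈ 5.155 km/s

Final answer: 5.155 km/s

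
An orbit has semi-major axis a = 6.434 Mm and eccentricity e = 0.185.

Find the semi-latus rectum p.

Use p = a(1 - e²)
a = 6.434 Mm = 6.434 × 10^6 m
e = 0.185,  e² = 0.034225,  1 − e² = 0.965775
p = a(1 − e²) = 6.434 × 10^6 m × 0.965775 = 6.2138 × 10^6 m ≈ 6.214 Mm

Final answer: p = 6.214 Mm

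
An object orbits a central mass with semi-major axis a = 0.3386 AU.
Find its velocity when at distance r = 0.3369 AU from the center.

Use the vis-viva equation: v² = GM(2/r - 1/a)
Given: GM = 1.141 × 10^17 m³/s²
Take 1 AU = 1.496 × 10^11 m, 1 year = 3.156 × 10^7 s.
a = 0.3386 AU = 5.06546 × 10^10 m
r = 0.3369 AU = 5.04002 × 10^10 m
GM = 1.141 × 10^17 m³/s²
2/r − 1/a = 3.96824 × 10^-11 − 1.97416 × 10^-11 = 1.99408 × 10^-11 m⁻¹
v² = GM (2/r − 1/a) = 2.27524 × 10^6 m²/s²
v = 1508.39 m/s ≈ 0.3182 AU/year

Final answer: 0.3182 AU/year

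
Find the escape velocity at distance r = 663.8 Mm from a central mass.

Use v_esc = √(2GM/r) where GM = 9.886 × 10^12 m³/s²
r = 663.8 Mm = 6.638 × 10^8 m
GM = 9.886 × 10^12 m³/s²
2GM/r = 2 × (9.886 × 10^12) / (6.638 × 10^8) = 29786.1 m²/s²
v_esc = √(2GM/r) = 172.586 m/s ≈ 172.6 m/s

Final answer: 172.6 m/s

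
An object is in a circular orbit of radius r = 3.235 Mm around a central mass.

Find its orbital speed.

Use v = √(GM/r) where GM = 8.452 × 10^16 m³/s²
r = 3.235 Mm = 3.235 × 10^6 m
GM = 8.452 × 10^16 m³/s²
GM/r = (8.452 × 10^16) / (3.235 × 10^6) = 2.61267 × 10^10 m²/s²
v = √(GM/r) = 161638 m/s ≈ 161.6 km/s

Final answer: 161.6 km/s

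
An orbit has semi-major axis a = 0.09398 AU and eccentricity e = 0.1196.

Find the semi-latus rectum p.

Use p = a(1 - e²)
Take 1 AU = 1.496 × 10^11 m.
a = 0.09398 AU = 1.40594 × 10^10 m
e = 0.1196,  e² = 0.0143042,  1 − e² = 0.985696
p = a(1 − e²) = 1.40594 × 10^10 m × 0.985696 = 1.38583 × 10^10 m ≈ 0.09264 AU

Final answer: p = 0.09264 AU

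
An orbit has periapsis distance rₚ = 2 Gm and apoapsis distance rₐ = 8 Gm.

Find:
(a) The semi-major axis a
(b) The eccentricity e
rₚ = 2 Gm = 2 × 10^9 m
rₐ = 8 Gm = 8 × 10^9 m
(a) a = (rₚ + rₐ)/2 = 5 × 10^9 m ≈ 5 Gm
(b) e = (rₐ − rₚ)/(rₐ + rₚ) = (6 × 10^9) / (1 × 10^10) = 0.6

Final answer:
(a) a = 5 Gm
(b) e = 0.6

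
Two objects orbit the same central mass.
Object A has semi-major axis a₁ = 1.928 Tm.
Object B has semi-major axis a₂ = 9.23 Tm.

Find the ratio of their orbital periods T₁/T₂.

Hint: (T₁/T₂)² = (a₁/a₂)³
a₁ = 1.928 Tm = 1.928 × 10^12 m
a₂ = 9.23 Tm = 9.23 × 10^12 m
a₁/a₂ = 0.208884
T₁/T₂ = (a₁/a₂)^(3/2) = (0.208884)^1.5 = 0.095468

Final answer: T₁/T₂ = 0.09547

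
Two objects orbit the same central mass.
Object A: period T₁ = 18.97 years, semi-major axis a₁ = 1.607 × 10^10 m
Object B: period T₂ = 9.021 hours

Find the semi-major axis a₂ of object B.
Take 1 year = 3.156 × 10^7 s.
T₁ = 18.97 years = 5.98693 × 10^8 s
T₂ = 9.021 hours = 32475.6 s
a₁ = 1.607 × 10^10 m
Kepler's third law: (T₂/T₁)² = (a₂/a₁)³  ⇒  a₂ = a₁ (T₂/T₁)^(2/3)
T₂/T₁ = 5.42441 × 10^-5
(T₂/T₁)^(2/3) = 0.00143296
a₂ = 1.607 × 10^10 m × 0.00143296 = 2.30277 × 10^7 m ≈ 2.303 × 10^7 m

Final answer: a₂ = 2.303 × 10^7 m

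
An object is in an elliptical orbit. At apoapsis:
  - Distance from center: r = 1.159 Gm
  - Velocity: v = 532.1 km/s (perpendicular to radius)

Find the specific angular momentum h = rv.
r = 1.159 Gm = 1.159 × 10^9 m
v = 532.1 km/s = 532100 m/s
h = rv = 1.159 × 10^9 × 532100 = 6.16704 × 10^14 m²/s ≈ 6.167 × 10^14 m²/s

Final answer: h = 6.167 × 10^14 m²/s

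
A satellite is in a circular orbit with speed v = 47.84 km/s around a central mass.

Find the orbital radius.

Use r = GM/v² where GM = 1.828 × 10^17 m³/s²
v = 47.84 km/s = 47840 m/s
GM = 1.828 × 10^17 m³/s²
v² = 2.28867 × 10^9 m²/s²
r = GM/v² = (1.828 × 10^17) / (2.28867 × 10^9) = 7.98719 × 10^7 m ≈ 7.987 × 10^7 m

Final answer: 7.987 × 10^7 m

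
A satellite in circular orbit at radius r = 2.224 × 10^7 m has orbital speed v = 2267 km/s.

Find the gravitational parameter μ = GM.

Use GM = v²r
r = 2.224 × 10^7 m
v = 2267 km/s = 2.267 × 10^6 m/s
v² = 5.13929 × 10^12 m²/s²
GM = v²r = 5.13929 × 10^12 × 2.224 × 10^7 = 1.14298 × 10^20 m³/s²
GM ≈ 1.143 × 10^20 m³/s²

Final answer: GM = 1.143 × 10^20 m³/s²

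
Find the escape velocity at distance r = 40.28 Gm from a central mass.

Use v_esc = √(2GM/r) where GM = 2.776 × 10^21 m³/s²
r = 40.28 Gm = 4.028 × 10^10 m
GM = 2.776 × 10^21 m³/s²
2GM/r = 2 × (2.776 × 10^21) / (4.028 × 10^10) = 1.37835 × 10^11 m²/s²
v_esc = √(2GM/r) = 371262 m/s ≈ 371.3 km/s

Final answer: 371.3 km/s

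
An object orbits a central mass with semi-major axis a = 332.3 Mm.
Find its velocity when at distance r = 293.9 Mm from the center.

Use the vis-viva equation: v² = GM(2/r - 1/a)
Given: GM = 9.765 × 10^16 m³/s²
a = 332.3 Mm = 3.323 × 10^8 m
r = 293.9 Mm = 2.939 × 10^8 m
GM = 9.765 × 10^16 m³/s²
2/r − 1/a = 6.80504 × 10^-9 − 3.00933 × 10^-9 = 3.79571 × 10^-9 m⁻¹
v² = GM (2/r − 1/a) = 3.70651 × 10^8 m²/s²
v = 19252.3 m/s ≈ 19.25 km/s

Final answer: 19.25 km/s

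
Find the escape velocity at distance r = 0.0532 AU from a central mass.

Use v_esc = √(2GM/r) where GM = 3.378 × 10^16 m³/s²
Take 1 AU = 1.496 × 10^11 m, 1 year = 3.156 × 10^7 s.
r = 0.0532 AU = 7.95872 × 10^9 m
GM = 3.378 × 10^16 m³/s²
2GM/r = 2 × (3.378 × 10^16) / (7.95872 × 10^9) = 8.4888 × 10^6 m²/s²
v_esc = √(2GM/r) = 2913.55 m/s ≈ 0.6147 AU/year

Final answer: 0.6147 AU/year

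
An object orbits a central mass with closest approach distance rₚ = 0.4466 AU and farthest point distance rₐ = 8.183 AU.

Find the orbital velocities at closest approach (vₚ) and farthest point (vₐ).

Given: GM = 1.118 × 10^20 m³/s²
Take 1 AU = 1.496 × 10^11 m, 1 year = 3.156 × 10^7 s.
rₚ = 0.4466 AU = 6.68114 × 10^10 m
rₐ = 8.183 AU = 1.22418 × 10^12 m
GM = 1.118 × 10^20 m³/s²
a = (rₚ + rₐ)/2 = 6.45494 × 10^11 m
Vis-viva: v² = GM (2/r − 1/a)
vₚ² = 1.118 × 10^20 × (2.9935 × 10^-11 − 1.5492 × 10^-12) = 3.17354 × 10^9 m²/s²
vₚ = 56334.1 m/s ≈ 11.88 AU/year
vₐ² = 1.118 × 10^20 × (1.63375 × 10^-12 − 1.5492 × 10^-12) = 9.4527 × 10^6 m²/s²
vₐ = 3074.52 m/s ≈ 0.6486 AU/year

Final answer: vₚ = 11.88 AU/year, vₐ = 0.6486 AU/year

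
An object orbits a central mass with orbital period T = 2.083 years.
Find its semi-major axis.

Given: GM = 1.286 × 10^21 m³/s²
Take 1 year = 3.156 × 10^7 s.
T = 2.083 years = 6.57395 × 10^7 s
GM = 1.286 × 10^21 m³/s²
Kepler's third law: a³ = GM T² / (4π²)
T² = 4.32168 × 10^15 s²
a³ = (1.286 × 10^21) × (4.32168 × 10^15) / (4π²) = 1.40778 × 10^35 m³
a = (a³)^(1/3) = 5.20209 × 10^11 m ≈ 520.2 Gm

Final answer: 520.2 Gm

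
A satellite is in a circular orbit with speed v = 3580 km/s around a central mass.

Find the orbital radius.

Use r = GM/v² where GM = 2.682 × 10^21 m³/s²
v = 3580 km/s = 3.58 × 10^6 m/s
GM = 2.682 × 10^21 m³/s²
v² = 1.28164 × 10^13 m²/s²
r = GM/v² = (2.682 × 10^21) / (1.28164 × 10^13) = 2.09263 × 10^8 m ≈ 209.3 Mm

Final answer: 209.3 Mm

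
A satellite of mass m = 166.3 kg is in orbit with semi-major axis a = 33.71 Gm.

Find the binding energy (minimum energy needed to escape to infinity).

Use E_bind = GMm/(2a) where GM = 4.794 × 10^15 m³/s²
a = 33.71 Gm = 3.371 × 10^10 m
GM = 4.794 × 10^15 m³/s²
m = 166.3 kg
GMm = 4.794 × 10^15 × 166.3 = 7.97242 × 10^17 m³·kg/s²
2a = 6.742 × 10^10 m
E_bind = GMm/(2a) = 1.1825 × 10^7 J ≈ 11.83 MJ

Final answer: 11.83 MJ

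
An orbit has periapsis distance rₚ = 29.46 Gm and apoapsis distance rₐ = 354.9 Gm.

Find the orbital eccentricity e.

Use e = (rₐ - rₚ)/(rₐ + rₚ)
rₚ = 29.46 Gm = 2.946 × 10^10 m
rₐ = 354.9 Gm = 3.549 × 10^11 m
rₐ − rₚ = 3.2544 × 10^11 m
rₐ + rₚ = 3.8436 × 10^11 m
e = (rₐ − rₚ)/(rₐ + rₚ) = 0.846706

Final answer: e = 0.8467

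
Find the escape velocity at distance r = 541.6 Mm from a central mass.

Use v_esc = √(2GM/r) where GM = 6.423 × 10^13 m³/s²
r = 541.6 Mm = 5.416 × 10^8 m
GM = 6.423 × 10^13 m³/s²
2GM/r = 2 × (6.423 × 10^13) / (5.416 × 10^8) = 237186 m²/s²
v_esc = √(2GM/r) = 487.018 m/s ≈ 487 m/s

Final answer: 487 m/s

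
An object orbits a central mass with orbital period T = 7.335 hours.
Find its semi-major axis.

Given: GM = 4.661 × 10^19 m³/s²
T = 7.335 hours = 26406 s
GM = 4.661 × 10^19 m³/s²
Kepler's third law: a³ = GM T² / (4π²)
T² = 6.97277 × 10^8 s²
a³ = (4.661 × 10^19) × (6.97277 × 10^8) / (4π²) = 8.23236 × 10^26 m³
a = (a³)^(1/3) = 9.3722 × 10^8 m ≈ 937.2 Mm

Final answer: 937.2 Mm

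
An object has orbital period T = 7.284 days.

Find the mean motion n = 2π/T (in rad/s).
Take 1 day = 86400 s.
T = 7.284 days = 629338 s
n = 2π / 629338 s = 9.98381 × 10^-6 rad/s ≈ 9.984 × 10^-6 rad/s

Final answer: n = 9.984 × 10^-6 rad/s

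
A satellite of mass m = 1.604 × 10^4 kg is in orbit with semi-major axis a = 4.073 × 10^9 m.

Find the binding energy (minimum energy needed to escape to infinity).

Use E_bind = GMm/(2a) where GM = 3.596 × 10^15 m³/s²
a = 4.073 × 10^9 m
GM = 3.596 × 10^15 m³/s²
m = 1.604 × 10^4 kg
GMm = 3.596 × 10^15 × 16040 = 5.76798 × 10^19 m³·kg/s²
2a = 8.146 × 10^9 m
E_bind = GMm/(2a) = 7.08076 × 10^9 J ≈ 7.081 GJ

Final answer: 7.081 GJ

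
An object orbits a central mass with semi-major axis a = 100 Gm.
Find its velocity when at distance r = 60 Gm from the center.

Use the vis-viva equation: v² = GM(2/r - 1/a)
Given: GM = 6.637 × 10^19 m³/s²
a = 100 Gm = 1 × 10^11 m
r = 60 Gm = 6 × 10^10 m
GM = 6.637 × 10^19 m³/s²
2/r − 1/a = 3.33333 × 10^-11 − 1 × 10^-11 = 2.33333 × 10^-11 m⁻¹
v² = GM (2/r − 1/a) = 1.54863 × 10^9 m²/s²
v = 39352.7 m/s ≈ 39.35 km/s

Final answer: 39.35 km/s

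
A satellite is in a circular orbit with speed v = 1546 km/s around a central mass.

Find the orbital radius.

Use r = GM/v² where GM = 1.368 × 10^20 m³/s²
v = 1546 km/s = 1.546 × 10^6 m/s
GM = 1.368 × 10^20 m³/s²
v² = 2.39012 × 10^12 m²/s²
r = GM/v² = (1.368 × 10^20) / (2.39012 × 10^12) = 5.72357 × 10^7 m ≈ 57.24 Mm

Final answer: 57.24 Mm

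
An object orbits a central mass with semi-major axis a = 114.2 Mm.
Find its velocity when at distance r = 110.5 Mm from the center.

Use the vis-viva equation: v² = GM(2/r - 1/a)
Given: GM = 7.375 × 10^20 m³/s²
a = 114.2 Mm = 1.142 × 10^8 m
r = 110.5 Mm = 1.105 × 10^8 m
GM = 7.375 × 10^20 m³/s²
2/r − 1/a = 1.80995 × 10^-8 − 8.75657 × 10^-9 = 9.34298 × 10^-9 m⁻¹
v² = GM (2/r − 1/a) = 6.89045 × 10^12 m²/s²
v = 2.62497 × 10^6 m/s ≈ 2625 km/s

Final answer: 2625 km/s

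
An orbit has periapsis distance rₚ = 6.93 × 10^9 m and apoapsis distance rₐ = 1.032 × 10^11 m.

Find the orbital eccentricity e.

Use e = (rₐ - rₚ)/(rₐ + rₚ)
rₚ = 6.93 × 10^9 m
rₐ = 1.032 × 10^11 m
rₐ − rₚ = 9.627 × 10^10 m
rₐ + rₚ = 1.1013 × 10^11 m
e = (rₐ − rₚ)/(rₐ + rₚ) = 0.874149

Final answer: e = 0.8741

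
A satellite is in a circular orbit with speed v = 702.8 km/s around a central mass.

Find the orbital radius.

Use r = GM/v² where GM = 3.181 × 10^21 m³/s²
v = 702.8 km/s = 702800 m/s
GM = 3.181 × 10^21 m³/s²
v² = 4.93928 × 10^11 m²/s²
r = GM/v² = (3.181 × 10^21) / (4.93928 × 10^11) = 6.44021 × 10^9 m ≈ 6.44 × 10^9 m

Final answer: 6.44 × 10^9 m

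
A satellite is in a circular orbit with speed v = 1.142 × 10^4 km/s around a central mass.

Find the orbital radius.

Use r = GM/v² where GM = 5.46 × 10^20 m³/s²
v = 1.142 × 10^4 km/s = 1.142 × 10^7 m/s
GM = 5.46 × 10^20 m³/s²
v² = 1.30416 × 10^14 m²/s²
r = GM/v² = (5.46 × 10^20) / (1.30416 × 10^14) = 4.18659 × 10^6 m ≈ 4.187 × 10^6 m

Final answer: 4.187 × 10^6 m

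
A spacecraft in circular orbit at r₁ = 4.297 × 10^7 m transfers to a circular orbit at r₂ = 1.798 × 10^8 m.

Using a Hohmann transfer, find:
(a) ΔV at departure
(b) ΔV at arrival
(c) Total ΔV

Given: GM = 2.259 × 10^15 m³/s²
r₁ = 4.297 × 10^7 m
r₂ = 1.798 × 10^8 m
GM = 2.259 × 10^15 m³/s²
Transfer ellipse: a_t = (r₁ + r₂)/2 = 1.11385 × 10^8 m
Circular speed at r₁: v₁ = √(GM/r₁) = 7250.62 m/s
Transfer speed at r₁ (periapsis): v₁ₜ = √(GM(2/r₁ − 1/a_t)) = 9212.06 m/s
(a) ΔV₁ = v₁ₜ − v₁ = 1961.44 m/s ≈ 1.961 km/s
Circular speed at r₂: v₂ = √(GM/r₂) = 3544.57 m/s
Transfer speed at r₂ (apoapsis): v₂ₜ = √(GM(2/r₂ − 1/a_t)) = 2201.57 m/s
(b) ΔV₂ = v₂ − v₂ₜ = 1343 m/s ≈ 1.343 km/s
(c) ΔV_total = ΔV₁ + ΔV₂ = 3304.44 m/s ≈ 3.304 km/s

Final answer:
(a) ΔV₁ = 1.961 km/s
(b) ΔV₂ = 1.343 km/s
(c) ΔV_total = 3.304 km/s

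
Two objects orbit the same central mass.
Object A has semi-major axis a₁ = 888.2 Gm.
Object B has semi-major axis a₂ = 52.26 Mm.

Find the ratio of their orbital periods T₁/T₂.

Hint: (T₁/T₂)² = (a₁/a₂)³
a₁ = 888.2 Gm = 8.882 × 10^11 m
a₂ = 52.26 Mm = 5.226 × 10^7 m
a₁/a₂ = 16995.8
T₁/T₂ = (a₁/a₂)^(3/2) = (16995.8)^1.5 = 2.21571 × 10^6

Final answer: T₁/T₂ = 2.216 × 10^6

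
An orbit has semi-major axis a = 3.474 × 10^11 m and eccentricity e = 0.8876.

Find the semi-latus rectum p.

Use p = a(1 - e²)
a = 3.474 × 10^11 m
e = 0.8876,  e² = 0.787834,  1 − e² = 0.212166
p = a(1 − e²) = 3.474 × 10^11 m × 0.212166 = 7.37066 × 10^10 m ≈ 7.371 × 10^10 m

Final answer: p = 7.371 × 10^10 m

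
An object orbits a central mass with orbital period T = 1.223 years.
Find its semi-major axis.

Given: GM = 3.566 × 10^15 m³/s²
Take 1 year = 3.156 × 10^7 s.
T = 1.223 years = 3.85979 × 10^7 s
GM = 3.566 × 10^15 m³/s²
Kepler's third law: a³ = GM T² / (4π²)
T² = 1.4898 × 10^15 s²
a³ = (3.566 × 10^15) × (1.4898 × 10^15) / (4π²) = 1.3457 × 10^29 m³
a = (a³)^(1/3) = 5.12448 × 10^9 m ≈ 5.124 × 10^9 m

Final answer: 5.124 × 10^9 m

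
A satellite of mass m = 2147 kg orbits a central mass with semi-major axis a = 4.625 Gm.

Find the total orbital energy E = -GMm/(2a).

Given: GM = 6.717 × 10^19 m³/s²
a = 4.625 Gm = 4.625 × 10^9 m
GM = 6.717 × 10^19 m³/s²
2a = 9.25 × 10^9 m
GMm = 6.717 × 10^19 × 2147 = 1.44214 × 10^23 m³·kg/s²
E = −GMm/(2a) = -1.55907 × 10^13 J ≈ -15.59 TJ

Final answer: -15.59 TJ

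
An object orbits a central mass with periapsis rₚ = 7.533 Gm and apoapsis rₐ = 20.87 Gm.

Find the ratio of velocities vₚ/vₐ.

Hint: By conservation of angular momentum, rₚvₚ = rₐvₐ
rₚ = 7.533 Gm = 7.533 × 10^9 m
rₐ = 20.87 Gm = 2.087 × 10^10 m
rₚvₚ = rₐvₐ  ⇒  vₚ/vₐ = rₐ/rₚ
vₚ/vₐ = (2.087 × 10^10) / (7.533 × 10^9) = 2.77048

Final answer: vₚ/vₐ = 2.77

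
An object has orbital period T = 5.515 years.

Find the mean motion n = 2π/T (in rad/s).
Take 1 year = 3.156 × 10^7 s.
T = 5.515 years = 1.74053 × 10^8 s
n = 2π / (1.74053 × 10^8 s) = 3.60992 × 10^-8 rad/s ≈ 3.61 × 10^-8 rad/s

Final answer: n = 3.61 × 10^-8 rad/s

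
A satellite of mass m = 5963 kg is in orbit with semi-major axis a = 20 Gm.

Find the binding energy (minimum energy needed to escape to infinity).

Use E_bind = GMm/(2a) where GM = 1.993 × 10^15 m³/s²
a = 20 Gm = 2 × 10^10 m
GM = 1.993 × 10^15 m³/s²
m = 5963 kg
GMm = 1.993 × 10^15 × 5963 = 1.18843 × 10^19 m³·kg/s²
2a = 4 × 10^10 m
E_bind = GMm/(2a) = 2.97106 × 10^8 J ≈ 297.1 MJ

Final answer: 297.1 MJ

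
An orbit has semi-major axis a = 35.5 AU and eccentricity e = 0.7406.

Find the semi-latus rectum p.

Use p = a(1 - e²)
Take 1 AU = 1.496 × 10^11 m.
a = 35.5 AU = 5.3108 × 10^12 m
e = 0.7406,  e² = 0.548488,  1 − e² = 0.451512
p = a(1 − e²) = 5.3108 × 10^12 m × 0.451512 = 2.39789 × 10^12 m ≈ 16.03 AU

Final answer: p = 16.03 AU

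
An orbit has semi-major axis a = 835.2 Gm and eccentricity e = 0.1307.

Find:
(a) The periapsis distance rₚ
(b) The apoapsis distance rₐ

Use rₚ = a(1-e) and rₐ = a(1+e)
a = 835.2 Gm = 8.352 × 10^11 m
e = 0.1307:  1 − e = 0.8693,  1 + e = 1.1307
(a) rₚ = a(1 − e) = 8.352 × 10^11 m × 0.8693 = 7.26039 × 10^11 m ≈ 726 Gm
(b) rₐ = a(1 + e) = 8.352 × 10^11 m × 1.1307 = 9.44361 × 10^11 m ≈ 944.4 Gm

Final answer:
(a) rₚ = 726 Gm
(b) rₐ = 944.4 Gm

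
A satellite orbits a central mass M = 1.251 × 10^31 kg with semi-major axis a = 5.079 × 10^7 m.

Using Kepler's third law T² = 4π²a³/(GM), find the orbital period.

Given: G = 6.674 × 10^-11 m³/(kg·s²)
M = 1.251 × 10^31 kg
GM = G × M = 6.674 × 10^-11 × 1.251 × 10^31 = 8.34917 × 10^20 m³/s²
a = 5.079 × 10^7 m
a³ = 1.31019 × 10^23 m³
T = 2π √(a³/GM) = 2π √((1.31019 × 10^23) / (8.34917 × 10^20)) = 2π × 12.527 s
T = 78.7092 s ≈ 1.312 minutes

Final answer: 1.312 minutes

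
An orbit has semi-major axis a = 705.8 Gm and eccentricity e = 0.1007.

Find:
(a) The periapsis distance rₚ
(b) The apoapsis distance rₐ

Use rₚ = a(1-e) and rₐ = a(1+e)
a = 705.8 Gm = 7.058 × 10^11 m
e = 0.1007:  1 − e = 0.8993,  1 + e = 1.1007
(a) rₚ = a(1 − e) = 7.058 × 10^11 m × 0.8993 = 6.34726 × 10^11 m ≈ 634.7 Gm
(b) rₐ = a(1 + e) = 7.058 × 10^11 m × 1.1007 = 7.76874 × 10^11 m ≈ 776.9 Gm

Final answer:
(a) rₚ = 634.7 Gm
(b) rₐ = 776.9 Gm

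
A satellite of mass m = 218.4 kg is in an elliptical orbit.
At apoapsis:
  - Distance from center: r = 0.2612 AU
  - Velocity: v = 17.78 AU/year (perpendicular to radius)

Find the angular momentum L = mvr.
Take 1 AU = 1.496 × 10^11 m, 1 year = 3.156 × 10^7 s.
r = 0.2612 AU = 3.90755 × 10^10 m
v = 17.78 AU/year = 84280.4 m/s
vr = 84280.4 × 3.90755 × 10^10 = 3.2933 × 10^15 m²/s
L = m × vr = 218.4 × 3.2933 × 10^15 = 7.19256 × 10^17 kg·m²/s ≈ 7.193 × 10^17 kg·m²/s

Final answer: L = 7.193 × 10^17 kg·m²/s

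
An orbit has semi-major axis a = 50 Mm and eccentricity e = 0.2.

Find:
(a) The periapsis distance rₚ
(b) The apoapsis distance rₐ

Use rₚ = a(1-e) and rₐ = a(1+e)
a = 50 Mm = 5 × 10^7 m
e = 0.2:  1 − e = 0.8,  1 + e = 1.2
(a) rₚ = a(1 − e) = 5 × 10^7 m × 0.8 = 4 × 10^7 m ≈ 40 Mm
(b) rₐ = a(1 + e) = 5 × 10^7 m × 1.2 = 6 × 10^7 m ≈ 60 Mm

Final answer:
(a) rₚ = 40 Mm
(b) rₐ = 60 Mm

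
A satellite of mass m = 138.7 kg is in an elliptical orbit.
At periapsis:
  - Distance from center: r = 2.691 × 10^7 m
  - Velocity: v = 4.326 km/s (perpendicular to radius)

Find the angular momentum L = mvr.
r = 2.691 × 10^7 m
v = 4.326 km/s = 4326 m/s
vr = 4326 × 2.691 × 10^7 = 1.16413 × 10^11 m²/s
L = m × vr = 138.7 × 1.16413 × 10^11 = 1.61464 × 10^13 kg·m²/s ≈ 1.615 × 10^13 kg·m²/s

Final answer: L = 1.615 × 10^13 kg·m²/s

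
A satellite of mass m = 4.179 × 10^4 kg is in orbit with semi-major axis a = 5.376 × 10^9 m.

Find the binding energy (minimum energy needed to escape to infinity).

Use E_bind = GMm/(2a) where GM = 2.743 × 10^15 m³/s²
a = 5.376 × 10^9 m
GM = 2.743 × 10^15 m³/s²
m = 4.179 × 10^4 kg
GMm = 2.743 × 10^15 × 41790 = 1.1463 × 10^20 m³·kg/s²
2a = 1.0752 × 10^10 m
E_bind = GMm/(2a) = 1.06613 × 10^10 J ≈ 10.66 GJ

Final answer: 10.66 GJ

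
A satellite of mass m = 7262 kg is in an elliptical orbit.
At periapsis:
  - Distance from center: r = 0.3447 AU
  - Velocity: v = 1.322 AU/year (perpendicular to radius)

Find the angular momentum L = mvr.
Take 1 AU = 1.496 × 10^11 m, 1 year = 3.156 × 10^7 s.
r = 0.3447 AU = 5.15671 × 10^10 m
v = 1.322 AU/year = 6266.51 m/s
vr = 6266.51 × 5.15671 × 10^10 = 3.23146 × 10^14 m²/s
L = m × vr = 7262 × 3.23146 × 10^14 = 2.34669 × 10^18 kg·m²/s ≈ 2.347 × 10^18 kg·m²/s

Final answer: L = 2.347 × 10^18 kg·m²/s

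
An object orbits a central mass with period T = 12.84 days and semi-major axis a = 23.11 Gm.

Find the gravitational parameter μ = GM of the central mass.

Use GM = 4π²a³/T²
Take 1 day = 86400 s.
T = 12.84 days = 1.10938 × 10^6 s
a = 23.11 Gm = 2.311 × 10^10 m
a³ = 1.23424 × 10^31 m³
T² = 1.23072 × 10^12 s²
GM = 4π² × (1.23424 × 10^31) / (1.23072 × 10^12) = 3.95915 × 10^20 m³/s²
GM ≈ 3.959 × 10^20 m³/s²

Final answer: GM = 3.959 × 10^20 m³/s²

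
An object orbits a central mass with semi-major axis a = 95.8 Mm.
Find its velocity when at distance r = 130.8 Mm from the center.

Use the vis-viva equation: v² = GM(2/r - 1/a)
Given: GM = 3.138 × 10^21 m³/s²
a = 95.8 Mm = 9.58 × 10^7 m
r = 130.8 Mm = 1.308 × 10^8 m
GM = 3.138 × 10^21 m³/s²
2/r − 1/a = 1.52905 × 10^-8 − 1.04384 × 10^-8 = 4.85211 × 10^-9 m⁻¹
v² = GM (2/r − 1/a) = 1.52259 × 10^13 m²/s²
v = 3.90204 × 10^6 m/s ≈ 3902 km/s

Final answer: 3902 km/s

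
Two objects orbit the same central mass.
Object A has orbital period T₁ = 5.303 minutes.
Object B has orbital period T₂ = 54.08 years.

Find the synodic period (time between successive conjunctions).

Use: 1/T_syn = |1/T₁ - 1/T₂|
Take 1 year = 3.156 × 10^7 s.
T₁ = 5.303 minutes = 318.18 s
T₂ = 54.08 years = 1.70676 × 10^9 s
1/T₁ = 0.00314288 s⁻¹
1/T₂ = 5.85904 × 10^-10 s⁻¹
|1/T₁ − 1/T₂| = 0.00314287 s⁻¹
T_syn = 1 / |1/T₁ − 1/T₂| = 318.18 s ≈ 5.303 minutes

Final answer: T_syn = 5.303 minutes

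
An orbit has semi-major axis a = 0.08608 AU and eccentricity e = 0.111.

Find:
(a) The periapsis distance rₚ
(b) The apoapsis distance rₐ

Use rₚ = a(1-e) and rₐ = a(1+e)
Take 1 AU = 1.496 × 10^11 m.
a = 0.08608 AU = 1.28776 × 10^10 m
e = 0.111:  1 − e = 0.889,  1 + e = 1.111
(a) rₚ = a(1 − e) = 1.28776 × 10^10 m × 0.889 = 1.14482 × 10^10 m ≈ 0.07653 AU
(b) rₐ = a(1 + e) = 1.28776 × 10^10 m × 1.111 = 1.4307 × 10^10 m ≈ 0.09563 AU

Final answer:
(a) rₚ = 0.07653 AU
(b) rₐ = 0.09563 AU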